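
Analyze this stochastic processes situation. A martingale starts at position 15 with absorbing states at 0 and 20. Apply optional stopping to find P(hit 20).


By optional stopping theorem: E(M at tau) = M(0) = 15
P(hit 20)*20 + P(hit 0)*0 = 15
P(hit 20) = (15 - 0)/(20 - 0) = 3/4 = 0.7500

0.7500


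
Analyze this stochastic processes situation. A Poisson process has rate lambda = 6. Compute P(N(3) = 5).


P(N(t)=k) = (lambda*t)^k * exp(-lambda*t) / k!
lambda*t = 18
= 18^5 * exp(-18) / 5!
= 1889568 * 1.5230e-08 / 120
= 2.3982e-04

2.3982e-04


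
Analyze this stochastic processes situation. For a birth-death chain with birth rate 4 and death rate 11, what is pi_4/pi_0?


For birth-death process, pi_n/pi_0 = (lambda/mu)^n
= (4/11)^4
= 0.0175

0.0175


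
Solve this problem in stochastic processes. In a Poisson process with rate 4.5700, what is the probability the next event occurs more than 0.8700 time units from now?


P(X > t) = exp(-lambda * t)
= exp(-4.5700 * 0.8700)
= exp(-3.9759) = 0.0188

0.0188


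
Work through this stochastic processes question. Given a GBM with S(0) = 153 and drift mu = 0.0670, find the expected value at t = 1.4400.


E[S(t)] = S(0) * exp(mu * t)
= 153 * exp(0.0670 * 1.4400)
= 153 * 1.1013
= 168.4970

168.4970


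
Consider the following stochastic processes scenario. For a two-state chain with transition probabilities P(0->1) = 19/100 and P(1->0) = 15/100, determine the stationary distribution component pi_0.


Stationary distribution: pi_0 = p10/(p01+p10), pi_1 = p01/(p01+p10)
p01 = 0.1900, p10 = 0.1500
pi_0 = 0.4412

0.4412


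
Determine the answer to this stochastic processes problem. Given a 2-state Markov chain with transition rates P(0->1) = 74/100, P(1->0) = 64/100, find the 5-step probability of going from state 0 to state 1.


Computing P^5 by matrix multiplication.
P = [[0.2600, 0.7400], [0.6400, 0.3600]]
After raising P to the power 5:
P^5(0,1) = 0.5405

0.5405


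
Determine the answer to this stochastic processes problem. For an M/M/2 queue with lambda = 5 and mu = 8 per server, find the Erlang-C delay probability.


a = lambda/mu = 0.6250
rho = a/c = 0.3125
Erlang-C formula applied:
C(c,a) = 0.1488

0.1488


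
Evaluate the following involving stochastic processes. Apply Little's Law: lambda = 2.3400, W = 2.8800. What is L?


Little's Law: L = lambda * W
= 2.3400 * 2.8800
= 6.7392

6.7392


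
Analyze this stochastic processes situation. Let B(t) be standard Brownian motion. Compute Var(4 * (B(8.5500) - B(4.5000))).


Var(alpha*(B(t)-B(s))) = alpha^2 * (t-s)
= 4^2 * (8.5500 - 4.5000)
= 16 * 4.0500
= 64.8000

64.8000


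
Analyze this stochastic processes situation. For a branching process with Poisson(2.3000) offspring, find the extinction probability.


Since mu = 2.3000 > 1, extinction prob q < 1.
Solve s = exp(mu*(s-1)) iteratively.
q = 0.1376

0.1376


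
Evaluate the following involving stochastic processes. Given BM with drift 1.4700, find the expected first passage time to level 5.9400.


Expected first passage time = a/mu
= 5.9400/1.4700
= 4.0408

4.0408


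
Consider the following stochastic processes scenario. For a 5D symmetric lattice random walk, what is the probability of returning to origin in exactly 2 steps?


P(return in 2 steps) = P(reverse first step) = 1/(2d)
= 1/10
= 0.1000

0.1000


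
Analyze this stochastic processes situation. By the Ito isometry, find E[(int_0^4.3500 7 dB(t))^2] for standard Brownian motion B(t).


By Ito isometry: E[(int f dB)^2] = int f^2 dt
= 7^2 * 4.3500
= 49 * 4.3500 = 213.1500

213.1500


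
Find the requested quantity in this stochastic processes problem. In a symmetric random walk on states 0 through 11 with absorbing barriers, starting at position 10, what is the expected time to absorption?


For symmetric RW on 0,...,N with absorbing barriers, E(i) = i*(N-i)
E(10) = 10 * 1 = 10

10


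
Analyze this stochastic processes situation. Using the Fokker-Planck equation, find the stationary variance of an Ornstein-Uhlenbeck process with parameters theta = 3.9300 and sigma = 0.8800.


Stationary variance = sigma^2 / (2*theta)
= 0.8800^2 / (2*3.9300)
= 0.7744 / 7.8600
= 0.0985

0.0985


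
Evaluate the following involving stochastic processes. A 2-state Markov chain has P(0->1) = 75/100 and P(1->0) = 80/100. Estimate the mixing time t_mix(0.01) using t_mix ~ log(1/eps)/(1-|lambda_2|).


lambda_2 = |1 - p01 - p10| = |1 - 0.7500 - 0.8000| = 0.5500
t_mix ~ log(1/eps)/(1 - |lambda_2|)
= log(100)/(1 - 0.5500) = 4.6052/0.4500
= 10.2337

10.2337


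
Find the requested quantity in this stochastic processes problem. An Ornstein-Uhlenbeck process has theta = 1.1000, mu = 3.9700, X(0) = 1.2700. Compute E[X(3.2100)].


E[X(t)] = mu + (X(0) - mu)*exp(-theta*t)
= 3.9700 + (1.2700 - 3.9700)*exp(-1.1000*3.2100)
= 3.9700 + -2.7000 * 0.0293
= 3.8910

3.8910


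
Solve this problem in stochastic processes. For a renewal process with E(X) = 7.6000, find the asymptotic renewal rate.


Long-run renewal rate = 1/E(X)
= 1/7.6000
= 0.1316

0.1316


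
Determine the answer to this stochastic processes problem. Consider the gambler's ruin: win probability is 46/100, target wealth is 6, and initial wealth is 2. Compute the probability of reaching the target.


Gambler's ruin formula:
r = q/p = 0.5400/0.4600 = 1.1739
P(win) = (1 - r^i)/(1 - r^N)
= (1 - 1.1739^2)/(1 - 1.1739^6)
= 0.2338

0.2338


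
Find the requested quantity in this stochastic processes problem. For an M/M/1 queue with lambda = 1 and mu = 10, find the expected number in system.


rho = 1/10 = 0.1000
L = rho/(1-rho)
= 0.1000/0.9000
= 0.1111

0.1111


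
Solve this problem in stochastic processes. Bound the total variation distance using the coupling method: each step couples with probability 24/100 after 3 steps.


TV distance bound <= (1-delta)^n
= (1 - 0.2400)^3
= 0.7600^3
= 0.4390

0.4390


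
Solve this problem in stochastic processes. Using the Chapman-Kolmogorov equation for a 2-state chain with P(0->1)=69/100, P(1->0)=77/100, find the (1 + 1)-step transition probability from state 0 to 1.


P^2 = P^1 * P^1
Computing via matrix multiplication of the transition matrix.
Entry (0,1) of P^2 = 0.3726

0.3726


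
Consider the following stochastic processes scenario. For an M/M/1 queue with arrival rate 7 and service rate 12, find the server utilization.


rho = lambda/mu
= 7/12
= 0.5833

0.5833


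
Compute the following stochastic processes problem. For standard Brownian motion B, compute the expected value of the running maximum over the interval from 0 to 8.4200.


E(max B(s)) = sqrt(2t/pi)
= sqrt(2*8.4200/pi)
= sqrt(5.3603)
= 2.3152

2.3152


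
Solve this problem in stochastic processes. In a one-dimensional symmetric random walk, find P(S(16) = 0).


P(S(16) = 0) = C(16,8) / 4^8
= 12870 / 65536
= 0.1964

0.1964


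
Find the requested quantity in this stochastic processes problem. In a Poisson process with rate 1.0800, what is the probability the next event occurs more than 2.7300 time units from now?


P(X > t) = exp(-lambda * t)
= exp(-1.0800 * 2.7300)
= exp(-2.9484) = 0.0524

0.0524


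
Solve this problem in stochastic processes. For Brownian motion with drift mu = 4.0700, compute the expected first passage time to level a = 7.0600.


Expected first passage time = a/mu
= 7.0600/4.0700
= 1.7346

1.7346


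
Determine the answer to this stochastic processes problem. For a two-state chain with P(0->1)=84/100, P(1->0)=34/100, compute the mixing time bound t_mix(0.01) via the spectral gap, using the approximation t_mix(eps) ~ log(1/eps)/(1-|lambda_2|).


lambda_2 = |1 - p01 - p10| = |1 - 0.8400 - 0.3400| = 0.1800
t_mix ~ log(1/eps)/(1 - |lambda_2|)
= log(100)/(1 - 0.1800) = 4.6052/0.8200
= 5.6161

5.6161


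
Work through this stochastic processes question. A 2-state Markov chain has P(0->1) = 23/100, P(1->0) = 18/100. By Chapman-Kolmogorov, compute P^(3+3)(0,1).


P^6 = P^3 * P^3
Computing via matrix multiplication of the transition matrix.
Entry (0,1) of P^6 = 0.5373

0.5373


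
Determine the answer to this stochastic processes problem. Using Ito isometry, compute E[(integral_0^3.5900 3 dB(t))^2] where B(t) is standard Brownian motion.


By Ito isometry: E[(int f dB)^2] = int f^2 dt
= 3^2 * 3.5900
= 9 * 3.5900 = 32.3100

32.3100


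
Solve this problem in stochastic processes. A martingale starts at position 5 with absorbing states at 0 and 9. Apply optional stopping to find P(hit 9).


By optional stopping theorem: E(M at tau) = M(0) = 5
P(hit 9)*9 + P(hit 0)*0 = 5
P(hit 9) = (5 - 0)/(9 - 0) = 5/9 = 0.5556

0.5556


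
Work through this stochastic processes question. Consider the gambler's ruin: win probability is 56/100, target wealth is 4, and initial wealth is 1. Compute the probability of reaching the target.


Gambler's ruin formula:
r = q/p = 0.4400/0.5600 = 0.7857
P(win) = (1 - r^i)/(1 - r^N)
= (1 - 0.7857^1)/(1 - 0.7857^4)
= 0.3462

0.3462


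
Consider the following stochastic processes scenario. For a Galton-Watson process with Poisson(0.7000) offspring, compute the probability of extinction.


Since mu = 0.7000 <= 1, extinction probability = 1.

1.0000


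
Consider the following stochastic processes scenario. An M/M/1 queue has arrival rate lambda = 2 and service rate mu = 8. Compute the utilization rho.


rho = lambda/mu
= 2/8
= 0.2500

0.2500


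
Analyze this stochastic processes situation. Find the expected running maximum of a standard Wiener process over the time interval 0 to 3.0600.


E(max B(s)) = sqrt(2t/pi)
= sqrt(2*3.0600/pi)
= sqrt(1.9481)
= 1.3957

1.3957


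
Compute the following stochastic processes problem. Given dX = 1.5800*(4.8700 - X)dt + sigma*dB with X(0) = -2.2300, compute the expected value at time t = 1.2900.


E[X(t)] = mu + (X(0) - mu)*exp(-theta*t)
= 4.8700 + (-2.2300 - 4.8700)*exp(-1.5800*1.2900)
= 4.8700 + -7.1000 * 0.1303
= 3.9451

3.9451


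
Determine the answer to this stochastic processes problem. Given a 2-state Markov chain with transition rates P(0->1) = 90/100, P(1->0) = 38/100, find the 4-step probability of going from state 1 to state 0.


Computing P^4 by matrix multiplication.
P = [[0.1000, 0.9000], [0.3800, 0.6200]]
After raising P to the power 4:
P^4(1,0) = 0.2951

0.2951


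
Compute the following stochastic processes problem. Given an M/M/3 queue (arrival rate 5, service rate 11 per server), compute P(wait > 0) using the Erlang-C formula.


a = lambda/mu = 0.4545
rho = a/c = 0.1515
Erlang-C formula applied:
C(c,a) = 0.0117

0.0117


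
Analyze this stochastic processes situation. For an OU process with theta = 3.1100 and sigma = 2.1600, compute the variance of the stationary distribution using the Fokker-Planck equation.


Stationary variance = sigma^2 / (2*theta)
= 2.1600^2 / (2*3.1100)
= 4.6656 / 6.2200
= 0.7501

0.7501


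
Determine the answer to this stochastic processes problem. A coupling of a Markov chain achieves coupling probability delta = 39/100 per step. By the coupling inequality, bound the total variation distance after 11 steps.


TV distance bound <= (1-delta)^n
= (1 - 0.3900)^11
= 0.6100^11
= 0.0044

0.0044


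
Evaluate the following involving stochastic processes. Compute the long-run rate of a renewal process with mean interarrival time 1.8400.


Long-run renewal rate = 1/E(X)
= 1/1.8400
= 0.5435

0.5435


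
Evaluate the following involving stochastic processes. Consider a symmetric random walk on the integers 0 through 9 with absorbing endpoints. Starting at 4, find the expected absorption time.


For symmetric RW on 0,...,N with absorbing barriers, E(i) = i*(N-i)
E(4) = 4 * 5 = 20

20


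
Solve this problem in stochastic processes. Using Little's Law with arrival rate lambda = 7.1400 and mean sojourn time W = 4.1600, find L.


Little's Law: L = lambda * W
= 7.1400 * 4.1600
= 29.7024

29.7024


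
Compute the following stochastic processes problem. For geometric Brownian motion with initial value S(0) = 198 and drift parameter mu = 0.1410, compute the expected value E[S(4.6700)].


E[S(t)] = S(0) * exp(mu * t)
= 198 * exp(0.1410 * 4.6700)
= 198 * 1.9318
= 382.5032

382.5032


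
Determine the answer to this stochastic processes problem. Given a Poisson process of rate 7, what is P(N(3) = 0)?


P(N(t)=k) = (lambda*t)^k * exp(-lambda*t) / k!
lambda*t = 21
= 21^0 * exp(-21) / 0!
= 1 * 7.5826e-10 / 1
= 7.5826e-10

7.5826e-10


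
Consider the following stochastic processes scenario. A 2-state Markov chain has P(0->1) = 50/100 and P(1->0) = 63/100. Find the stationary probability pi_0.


Stationary distribution: pi_0 = p10/(p01+p10), pi_1 = p01/(p01+p10)
p01 = 0.5000, p10 = 0.6300
pi_0 = 0.5575

0.5575


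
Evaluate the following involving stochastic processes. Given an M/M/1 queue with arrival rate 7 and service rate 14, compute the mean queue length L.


rho = 7/14 = 0.5000
L = rho/(1-rho)
= 0.5000/0.5000
= 1.0000

1.0000


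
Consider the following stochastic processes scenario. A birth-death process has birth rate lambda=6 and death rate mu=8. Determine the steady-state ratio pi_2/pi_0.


For birth-death process, pi_n/pi_0 = (lambda/mu)^n
= (6/8)^2
= 0.5625

0.5625


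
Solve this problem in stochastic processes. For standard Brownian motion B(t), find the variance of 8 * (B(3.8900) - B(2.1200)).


Var(alpha*(B(t)-B(s))) = alpha^2 * (t-s)
= 8^2 * (3.8900 - 2.1200)
= 64 * 1.7700
= 113.2800

113.2800


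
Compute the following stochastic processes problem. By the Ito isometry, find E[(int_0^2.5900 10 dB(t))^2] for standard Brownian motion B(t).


By Ito isometry: E[(int f dB)^2] = int f^2 dt
= 10^2 * 2.5900
= 100 * 2.5900 = 259.0000

259.0000


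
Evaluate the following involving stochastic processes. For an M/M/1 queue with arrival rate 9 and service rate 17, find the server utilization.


rho = lambda/mu
= 9/17
= 0.5294

0.5294


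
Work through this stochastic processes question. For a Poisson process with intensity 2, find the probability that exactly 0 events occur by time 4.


P(N(t)=k) = (lambda*t)^k * exp(-lambda*t) / k!
lambda*t = 8
= 8^0 * exp(-8) / 0!
= 1 * 3.3546e-04 / 1
= 3.3546e-04

3.3546e-04


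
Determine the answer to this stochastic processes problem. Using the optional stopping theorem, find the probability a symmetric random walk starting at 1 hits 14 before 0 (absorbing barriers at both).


By optional stopping theorem: E(M at tau) = M(0) = 1
P(hit 14)*14 + P(hit 0)*0 = 1
P(hit 14) = (1 - 0)/(14 - 0) = 1/14 = 0.0714

0.0714


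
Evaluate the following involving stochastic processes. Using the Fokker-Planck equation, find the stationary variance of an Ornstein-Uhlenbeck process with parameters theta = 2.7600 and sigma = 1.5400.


Stationary variance = sigma^2 / (2*theta)
= 1.5400^2 / (2*2.7600)
= 2.3716 / 5.5200
= 0.4296

0.4296


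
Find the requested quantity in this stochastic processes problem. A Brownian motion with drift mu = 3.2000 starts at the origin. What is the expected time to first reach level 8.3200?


Expected first passage time = a/mu
= 8.3200/3.2000
= 2.6000

2.6000


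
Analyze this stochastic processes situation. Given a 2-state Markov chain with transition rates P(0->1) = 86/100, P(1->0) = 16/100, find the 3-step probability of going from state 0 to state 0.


Computing P^3 by matrix multiplication.
P = [[0.1400, 0.8600], [0.1600, 0.8400]]
After raising P to the power 3:
P^3(0,0) = 0.1569

0.1569


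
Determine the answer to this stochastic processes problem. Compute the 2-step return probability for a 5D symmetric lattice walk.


P(return in 2 steps) = P(reverse first step) = 1/(2d)
= 1/10
= 0.1000

0.1000


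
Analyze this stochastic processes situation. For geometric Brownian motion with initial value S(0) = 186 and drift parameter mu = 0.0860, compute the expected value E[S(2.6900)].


E[S(t)] = S(0) * exp(mu * t)
= 186 * exp(0.0860 * 2.6900)
= 186 * 1.2603
= 234.4135

234.4135


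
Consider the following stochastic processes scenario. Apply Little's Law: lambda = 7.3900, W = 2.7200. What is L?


Little's Law: L = lambda * W
= 7.3900 * 2.7200
= 20.1008

20.1008


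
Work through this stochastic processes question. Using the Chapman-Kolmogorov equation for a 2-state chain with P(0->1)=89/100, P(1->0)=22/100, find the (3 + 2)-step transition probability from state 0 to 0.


P^5 = P^3 * P^2
Computing via matrix multiplication of the transition matrix.
Entry (0,0) of P^5 = 0.1982

0.1982


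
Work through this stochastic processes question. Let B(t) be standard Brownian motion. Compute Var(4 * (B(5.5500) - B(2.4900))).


Var(alpha*(B(t)-B(s))) = alpha^2 * (t-s)
= 4^2 * (5.5500 - 2.4900)
= 16 * 3.0600
= 48.9600

48.9600


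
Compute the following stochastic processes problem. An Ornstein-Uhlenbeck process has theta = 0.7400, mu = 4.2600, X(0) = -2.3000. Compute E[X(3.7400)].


E[X(t)] = mu + (X(0) - mu)*exp(-theta*t)
= 4.2600 + (-2.3000 - 4.2600)*exp(-0.7400*3.7400)
= 4.2600 + -6.5600 * 0.0628
= 3.8479

3.8479


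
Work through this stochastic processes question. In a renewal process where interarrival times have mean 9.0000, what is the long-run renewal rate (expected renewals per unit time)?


Long-run renewal rate = 1/E(X)
= 1/9.0000
= 0.1111

0.1111


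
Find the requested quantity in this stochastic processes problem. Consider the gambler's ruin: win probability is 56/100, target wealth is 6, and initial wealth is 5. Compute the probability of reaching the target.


Gambler's ruin formula:
r = q/p = 0.4400/0.5600 = 0.7857
P(win) = (1 - r^i)/(1 - r^N)
= (1 - 0.7857^5)/(1 - 0.7857^6)
= 0.9161

0.9161


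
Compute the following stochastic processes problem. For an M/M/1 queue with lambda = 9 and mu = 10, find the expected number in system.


rho = 9/10 = 0.9000
L = rho/(1-rho)
= 0.9000/0.1000
= 9.0000

9.0000


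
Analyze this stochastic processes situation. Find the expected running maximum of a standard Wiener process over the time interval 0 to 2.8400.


E(max B(s)) = sqrt(2t/pi)
= sqrt(2*2.8400/pi)
= sqrt(1.8080)
= 1.3446

1.3446


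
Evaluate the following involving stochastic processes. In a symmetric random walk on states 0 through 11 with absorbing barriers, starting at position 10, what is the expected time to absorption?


For symmetric RW on 0,...,N with absorbing barriers, E(i) = i*(N-i)
E(10) = 10 * 1 = 10

10


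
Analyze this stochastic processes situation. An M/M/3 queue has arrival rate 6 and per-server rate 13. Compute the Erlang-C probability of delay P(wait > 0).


a = lambda/mu = 0.4615
rho = a/c = 0.1538
Erlang-C formula applied:
C(c,a) = 0.0122

0.0122


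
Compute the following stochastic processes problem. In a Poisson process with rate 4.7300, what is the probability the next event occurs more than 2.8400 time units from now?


P(X > t) = exp(-lambda * t)
= exp(-4.7300 * 2.8400)
= exp(-13.4332) = 1.4657e-06

1.4657e-06


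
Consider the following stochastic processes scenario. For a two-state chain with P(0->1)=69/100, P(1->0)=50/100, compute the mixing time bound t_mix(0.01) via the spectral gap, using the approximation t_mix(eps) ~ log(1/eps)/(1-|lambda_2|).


lambda_2 = |1 - p01 - p10| = |1 - 0.6900 - 0.5000| = 0.1900
t_mix ~ log(1/eps)/(1 - |lambda_2|)
= log(100)/(1 - 0.1900) = 4.6052/0.8100
= 5.6854

5.6854


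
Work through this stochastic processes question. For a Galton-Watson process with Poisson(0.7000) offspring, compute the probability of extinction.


Since mu = 0.7000 <= 1, extinction probability = 1.

1.0000


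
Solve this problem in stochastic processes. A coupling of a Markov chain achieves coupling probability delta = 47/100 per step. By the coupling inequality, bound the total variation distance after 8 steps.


TV distance bound <= (1-delta)^n
= (1 - 0.4700)^8
= 0.5300^8
= 0.0062

0.0062


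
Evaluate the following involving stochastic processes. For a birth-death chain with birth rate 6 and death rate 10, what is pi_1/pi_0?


For birth-death process, pi_n/pi_0 = (lambda/mu)^n
= (6/10)^1
= 0.6000

0.6000


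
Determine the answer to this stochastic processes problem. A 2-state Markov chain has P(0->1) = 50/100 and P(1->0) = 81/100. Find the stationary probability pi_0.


Stationary distribution: pi_0 = p10/(p01+p10), pi_1 = p01/(p01+p10)
p01 = 0.5000, p10 = 0.8100
pi_0 = 0.6183

0.6183


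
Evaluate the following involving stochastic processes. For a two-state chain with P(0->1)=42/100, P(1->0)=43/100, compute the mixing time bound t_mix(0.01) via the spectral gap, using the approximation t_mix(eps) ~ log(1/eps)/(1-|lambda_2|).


lambda_2 = |1 - p01 - p10| = |1 - 0.4200 - 0.4300| = 0.1500
t_mix ~ log(1/eps)/(1 - |lambda_2|)
= log(100)/(1 - 0.1500) = 4.6052/0.8500
= 5.4178

5.4178


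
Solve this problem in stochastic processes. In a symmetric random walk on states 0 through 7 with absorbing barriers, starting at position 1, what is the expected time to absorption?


For symmetric RW on 0,...,N with absorbing barriers, E(i) = i*(N-i)
E(1) = 1 * 6 = 6

6


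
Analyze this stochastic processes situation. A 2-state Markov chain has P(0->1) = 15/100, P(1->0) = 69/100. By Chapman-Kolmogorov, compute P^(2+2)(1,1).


P^4 = P^2 * P^2
Computing via matrix multiplication of the transition matrix.
Entry (1,1) of P^4 = 0.1791

0.1791


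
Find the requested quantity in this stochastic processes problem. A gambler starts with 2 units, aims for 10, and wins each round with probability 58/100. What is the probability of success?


Gambler's ruin formula:
r = q/p = 0.4200/0.5800 = 0.7241
P(win) = (1 - r^i)/(1 - r^N)
= (1 - 0.7241^2)/(1 - 0.7241^10)
= 0.4953

0.4953


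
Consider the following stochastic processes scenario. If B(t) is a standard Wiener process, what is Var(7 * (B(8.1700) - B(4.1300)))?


Var(alpha*(B(t)-B(s))) = alpha^2 * (t-s)
= 7^2 * (8.1700 - 4.1300)
= 49 * 4.0400
= 197.9600

197.9600


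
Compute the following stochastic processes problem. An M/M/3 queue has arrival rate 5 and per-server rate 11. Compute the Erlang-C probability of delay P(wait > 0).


a = lambda/mu = 0.4545
rho = a/c = 0.1515
Erlang-C formula applied:
C(c,a) = 0.0117

0.0117


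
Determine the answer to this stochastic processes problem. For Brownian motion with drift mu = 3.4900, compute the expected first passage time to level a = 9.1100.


Expected first passage time = a/mu
= 9.1100/3.4900
= 2.6103

2.6103


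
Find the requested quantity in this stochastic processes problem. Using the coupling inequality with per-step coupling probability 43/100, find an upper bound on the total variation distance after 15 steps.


TV distance bound <= (1-delta)^n
= (1 - 0.4300)^15
= 0.5700^15
= 2.1783e-04

2.1783e-04


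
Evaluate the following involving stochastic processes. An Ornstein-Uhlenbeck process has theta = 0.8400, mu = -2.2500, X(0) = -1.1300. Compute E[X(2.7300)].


E[X(t)] = mu + (X(0) - mu)*exp(-theta*t)
= -2.2500 + (-1.1300 - -2.2500)*exp(-0.8400*2.7300)
= -2.2500 + 1.1200 * 0.1009
= -2.1369

-2.1369


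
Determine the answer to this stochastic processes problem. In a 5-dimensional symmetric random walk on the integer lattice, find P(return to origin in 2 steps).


P(return in 2 steps) = P(reverse first step) = 1/(2d)
= 1/10
= 0.1000

0.1000


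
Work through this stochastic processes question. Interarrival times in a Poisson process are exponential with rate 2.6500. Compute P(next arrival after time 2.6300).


P(X > t) = exp(-lambda * t)
= exp(-2.6500 * 2.6300)
= exp(-6.9695) = 9.4012e-04

9.4012e-04


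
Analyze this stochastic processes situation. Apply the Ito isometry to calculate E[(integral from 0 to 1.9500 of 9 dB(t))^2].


By Ito isometry: E[(int f dB)^2] = int f^2 dt
= 9^2 * 1.9500
= 81 * 1.9500 = 157.9500

157.9500


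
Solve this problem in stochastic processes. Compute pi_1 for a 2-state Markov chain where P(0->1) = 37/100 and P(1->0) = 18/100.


Stationary distribution: pi_0 = p10/(p01+p10), pi_1 = p01/(p01+p10)
p01 = 0.3700, p10 = 0.1800
pi_1 = 0.6727

0.6727


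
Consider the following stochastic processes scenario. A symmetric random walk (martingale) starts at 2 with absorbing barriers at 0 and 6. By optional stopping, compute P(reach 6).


By optional stopping theorem: E(M at tau) = M(0) = 2
P(hit 6)*6 + P(hit 0)*0 = 2
P(hit 6) = (2 - 0)/(6 - 0) = 1/3 = 0.3333

0.3333


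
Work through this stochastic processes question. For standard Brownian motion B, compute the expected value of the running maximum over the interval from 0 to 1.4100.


E(max B(s)) = sqrt(2t/pi)
= sqrt(2*1.4100/pi)
= sqrt(0.8976)
= 0.9474

0.9474


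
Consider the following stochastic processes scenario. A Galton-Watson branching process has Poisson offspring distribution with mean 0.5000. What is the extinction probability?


Since mu = 0.5000 <= 1, extinction probability = 1.

1.0000


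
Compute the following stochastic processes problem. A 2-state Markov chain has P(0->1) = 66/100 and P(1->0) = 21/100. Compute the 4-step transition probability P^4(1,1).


Computing P^4 by matrix multiplication.
P = [[0.3400, 0.6600], [0.2100, 0.7900]]
After raising P to the power 4:
P^4(1,1) = 0.7587

0.7587


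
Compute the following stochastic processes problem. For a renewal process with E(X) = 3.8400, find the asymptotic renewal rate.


Long-run renewal rate = 1/E(X)
= 1/3.8400
= 0.2604

0.2604


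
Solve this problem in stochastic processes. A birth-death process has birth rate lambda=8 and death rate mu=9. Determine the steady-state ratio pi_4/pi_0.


For birth-death process, pi_n/pi_0 = (lambda/mu)^n
= (8/9)^4
= 0.6243

0.6243


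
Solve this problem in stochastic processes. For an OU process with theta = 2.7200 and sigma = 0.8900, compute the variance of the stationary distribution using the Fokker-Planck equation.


Stationary variance = sigma^2 / (2*theta)
= 0.8900^2 / (2*2.7200)
= 0.7921 / 5.4400
= 0.1456

0.1456


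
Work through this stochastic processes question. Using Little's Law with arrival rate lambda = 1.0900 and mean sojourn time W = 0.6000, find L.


Little's Law: L = lambda * W
= 1.0900 * 0.6000
= 0.6540

0.6540


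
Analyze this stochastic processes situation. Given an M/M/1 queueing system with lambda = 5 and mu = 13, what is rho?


rho = lambda/mu
= 5/13
= 0.3846

0.3846


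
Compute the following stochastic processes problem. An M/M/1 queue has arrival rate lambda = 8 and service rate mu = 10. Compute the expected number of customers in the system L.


rho = 8/10 = 0.8000
L = rho/(1-rho)
= 0.8000/0.2000
= 4.0000

4.0000


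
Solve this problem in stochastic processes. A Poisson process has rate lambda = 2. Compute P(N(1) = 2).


P(N(t)=k) = (lambda*t)^k * exp(-lambda*t) / k!
lambda*t = 2
= 2^2 * exp(-2) / 2!
= 4 * 0.1353 / 2
= 0.2707

0.2707


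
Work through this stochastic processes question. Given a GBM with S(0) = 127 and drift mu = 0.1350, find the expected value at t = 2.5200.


E[S(t)] = S(0) * exp(mu * t)
= 127 * exp(0.1350 * 2.5200)
= 127 * 1.4052
= 178.4640

178.4640


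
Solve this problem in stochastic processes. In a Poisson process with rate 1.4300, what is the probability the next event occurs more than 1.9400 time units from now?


P(X > t) = exp(-lambda * t)
= exp(-1.4300 * 1.9400)
= exp(-2.7742) = 0.0624

0.0624


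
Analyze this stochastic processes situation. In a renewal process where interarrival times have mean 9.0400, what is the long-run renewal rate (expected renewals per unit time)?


Long-run renewal rate = 1/E(X)
= 1/9.0400
= 0.1106

0.1106


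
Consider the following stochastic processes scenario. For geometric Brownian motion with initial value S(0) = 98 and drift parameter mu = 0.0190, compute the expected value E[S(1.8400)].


E[S(t)] = S(0) * exp(mu * t)
= 98 * exp(0.0190 * 1.8400)
= 98 * 1.0356
= 101.4867

101.4867


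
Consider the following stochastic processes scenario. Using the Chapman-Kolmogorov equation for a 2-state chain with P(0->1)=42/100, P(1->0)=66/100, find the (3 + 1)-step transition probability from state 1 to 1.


P^4 = P^3 * P^1
Computing via matrix multiplication of the transition matrix.
Entry (1,1) of P^4 = 0.3889

0.3889


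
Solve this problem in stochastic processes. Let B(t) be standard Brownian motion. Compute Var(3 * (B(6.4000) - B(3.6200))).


Var(alpha*(B(t)-B(s))) = alpha^2 * (t-s)
= 3^2 * (6.4000 - 3.6200)
= 9 * 2.7800
= 25.0200

25.0200


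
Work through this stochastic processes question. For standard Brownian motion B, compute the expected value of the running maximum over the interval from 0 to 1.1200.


E(max B(s)) = sqrt(2t/pi)
= sqrt(2*1.1200/pi)
= sqrt(0.7130)
= 0.8444

0.8444


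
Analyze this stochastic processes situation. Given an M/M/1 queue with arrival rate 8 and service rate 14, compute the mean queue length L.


rho = 8/14 = 0.5714
L = rho/(1-rho)
= 0.5714/0.4286
= 1.3333

1.3333


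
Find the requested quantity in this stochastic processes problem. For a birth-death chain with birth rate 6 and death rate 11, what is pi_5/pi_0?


For birth-death process, pi_n/pi_0 = (lambda/mu)^n
= (6/11)^5
= 0.0483

0.0483


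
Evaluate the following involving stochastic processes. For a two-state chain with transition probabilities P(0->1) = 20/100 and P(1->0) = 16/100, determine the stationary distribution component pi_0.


Stationary distribution: pi_0 = p10/(p01+p10), pi_1 = p01/(p01+p10)
p01 = 0.2000, p10 = 0.1600
pi_0 = 0.4444

0.4444


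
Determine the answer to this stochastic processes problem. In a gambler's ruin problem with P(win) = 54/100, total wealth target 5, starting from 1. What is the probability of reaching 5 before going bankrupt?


Gambler's ruin formula:
r = q/p = 0.4600/0.5400 = 0.8519
P(win) = (1 - r^i)/(1 - r^N)
= (1 - 0.8519^1)/(1 - 0.8519^5)
= 0.2687

0.2687


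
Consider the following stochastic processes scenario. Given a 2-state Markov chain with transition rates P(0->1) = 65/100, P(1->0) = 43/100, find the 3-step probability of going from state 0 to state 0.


Computing P^3 by matrix multiplication.
P = [[0.3500, 0.6500], [0.4300, 0.5700]]
After raising P to the power 3:
P^3(0,0) = 0.3978

0.3978


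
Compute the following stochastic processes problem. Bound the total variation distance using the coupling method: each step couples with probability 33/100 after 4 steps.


TV distance bound <= (1-delta)^n
= (1 - 0.3300)^4
= 0.6700^4
= 0.2015

0.2015


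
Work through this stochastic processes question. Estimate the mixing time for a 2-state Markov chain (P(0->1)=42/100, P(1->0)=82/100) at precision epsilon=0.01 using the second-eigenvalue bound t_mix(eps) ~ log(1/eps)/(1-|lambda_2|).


lambda_2 = |1 - p01 - p10| = |1 - 0.4200 - 0.8200| = 0.2400
t_mix ~ log(1/eps)/(1 - |lambda_2|)
= log(100)/(1 - 0.2400) = 4.6052/0.7600
= 6.0594

6.0594


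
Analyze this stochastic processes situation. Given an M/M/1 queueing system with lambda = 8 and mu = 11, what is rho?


rho = lambda/mu
= 8/11
= 0.7273

0.7273


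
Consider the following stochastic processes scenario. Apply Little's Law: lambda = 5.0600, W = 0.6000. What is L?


Little's Law: L = lambda * W
= 5.0600 * 0.6000
= 3.0360

3.0360


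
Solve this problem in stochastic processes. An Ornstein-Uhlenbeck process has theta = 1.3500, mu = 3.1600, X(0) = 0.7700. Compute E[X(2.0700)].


E[X(t)] = mu + (X(0) - mu)*exp(-theta*t)
= 3.1600 + (0.7700 - 3.1600)*exp(-1.3500*2.0700)
= 3.1600 + -2.3900 * 0.0611
= 3.0139

3.0139


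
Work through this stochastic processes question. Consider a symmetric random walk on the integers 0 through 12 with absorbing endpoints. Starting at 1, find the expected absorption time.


For symmetric RW on 0,...,N with absorbing barriers, E(i) = i*(N-i)
E(1) = 1 * 11 = 11

11


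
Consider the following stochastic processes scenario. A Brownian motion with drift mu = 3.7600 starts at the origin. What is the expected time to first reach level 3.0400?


Expected first passage time = a/mu
= 3.0400/3.7600
= 0.8085

0.8085


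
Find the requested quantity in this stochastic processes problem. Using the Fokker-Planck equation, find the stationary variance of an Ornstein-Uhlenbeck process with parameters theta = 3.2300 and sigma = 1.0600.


Stationary variance = sigma^2 / (2*theta)
= 1.0600^2 / (2*3.2300)
= 1.1236 / 6.4600
= 0.1739

0.1739


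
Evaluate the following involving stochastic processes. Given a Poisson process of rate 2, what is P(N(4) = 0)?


P(N(t)=k) = (lambda*t)^k * exp(-lambda*t) / k!
lambda*t = 8
= 8^0 * exp(-8) / 0!
= 1 * 3.3546e-04 / 1
= 3.3546e-04

3.3546e-04


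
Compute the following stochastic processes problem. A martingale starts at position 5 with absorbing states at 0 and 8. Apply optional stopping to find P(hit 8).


By optional stopping theorem: E(M at tau) = M(0) = 5
P(hit 8)*8 + P(hit 0)*0 = 5
P(hit 8) = (5 - 0)/(8 - 0) = 5/8 = 0.6250

0.6250


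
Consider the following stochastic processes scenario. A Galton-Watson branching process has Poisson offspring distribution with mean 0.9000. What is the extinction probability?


Since mu = 0.9000 <= 1, extinction probability = 1.

1.0000


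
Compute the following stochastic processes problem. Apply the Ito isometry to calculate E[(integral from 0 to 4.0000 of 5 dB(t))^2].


By Ito isometry: E[(int f dB)^2] = int f^2 dt
= 5^2 * 4.0000
= 25 * 4.0000 = 100.0000

100.0000


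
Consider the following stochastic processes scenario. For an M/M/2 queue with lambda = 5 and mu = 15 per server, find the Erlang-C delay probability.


a = lambda/mu = 0.3333
rho = a/c = 0.1667
Erlang-C formula applied:
C(c,a) = 0.0476

0.0476


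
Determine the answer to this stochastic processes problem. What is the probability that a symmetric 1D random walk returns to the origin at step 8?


P(S(8) = 0) = C(8,4) / 4^4
= 70 / 256
= 0.2734

0.2734


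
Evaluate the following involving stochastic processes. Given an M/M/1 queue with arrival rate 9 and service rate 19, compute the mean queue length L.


rho = 9/19 = 0.4737
L = rho/(1-rho)
= 0.4737/0.5263
= 0.9000

0.9000


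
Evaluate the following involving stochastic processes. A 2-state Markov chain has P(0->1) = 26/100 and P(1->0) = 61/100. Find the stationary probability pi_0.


Stationary distribution: pi_0 = p10/(p01+p10), pi_1 = p01/(p01+p10)
p01 = 0.2600, p10 = 0.6100
pi_0 = 0.7011

0.7011


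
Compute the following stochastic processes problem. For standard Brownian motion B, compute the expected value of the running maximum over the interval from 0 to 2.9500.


E(max B(s)) = sqrt(2t/pi)
= sqrt(2*2.9500/pi)
= sqrt(1.8780)
= 1.3704

1.3704


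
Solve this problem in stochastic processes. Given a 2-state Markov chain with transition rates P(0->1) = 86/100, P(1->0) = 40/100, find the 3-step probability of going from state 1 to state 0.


Computing P^3 by matrix multiplication.
P = [[0.1400, 0.8600], [0.4000, 0.6000]]
After raising P to the power 3:
P^3(1,0) = 0.3230

0.3230


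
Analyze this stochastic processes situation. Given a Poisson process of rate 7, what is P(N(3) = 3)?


P(N(t)=k) = (lambda*t)^k * exp(-lambda*t) / k!
lambda*t = 21
= 21^3 * exp(-21) / 3!
= 9261 * 7.5826e-10 / 6
= 1.1704e-06

1.1704e-06


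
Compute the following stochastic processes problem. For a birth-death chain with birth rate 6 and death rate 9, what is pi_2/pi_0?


For birth-death process, pi_n/pi_0 = (lambda/mu)^n
= (6/9)^2
= 0.4444

0.4444


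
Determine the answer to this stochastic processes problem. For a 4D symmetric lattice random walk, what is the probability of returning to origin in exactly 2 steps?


P(return in 2 steps) = P(reverse first step) = 1/(2d)
= 1/8
= 0.1250

0.1250


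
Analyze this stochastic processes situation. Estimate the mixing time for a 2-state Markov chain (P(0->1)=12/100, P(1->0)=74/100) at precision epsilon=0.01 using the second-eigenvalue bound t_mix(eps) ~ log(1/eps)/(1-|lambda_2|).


lambda_2 = |1 - p01 - p10| = |1 - 0.1200 - 0.7400| = 0.1400
t_mix ~ log(1/eps)/(1 - |lambda_2|)
= log(100)/(1 - 0.1400) = 4.6052/0.8600
= 5.3548

5.3548


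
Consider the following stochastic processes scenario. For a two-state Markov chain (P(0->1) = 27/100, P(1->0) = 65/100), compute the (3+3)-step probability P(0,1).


P^6 = P^3 * P^3
Computing via matrix multiplication of the transition matrix.
Entry (0,1) of P^6 = 0.2935

0.2935


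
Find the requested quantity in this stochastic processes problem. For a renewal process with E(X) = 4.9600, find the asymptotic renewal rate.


Long-run renewal rate = 1/E(X)
= 1/4.9600
= 0.2016

0.2016


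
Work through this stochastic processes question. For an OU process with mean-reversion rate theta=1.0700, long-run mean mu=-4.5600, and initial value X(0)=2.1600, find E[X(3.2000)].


E[X(t)] = mu + (X(0) - mu)*exp(-theta*t)
= -4.5600 + (2.1600 - -4.5600)*exp(-1.0700*3.2000)
= -4.5600 + 6.7200 * 0.0326
= -4.3410

-4.3410


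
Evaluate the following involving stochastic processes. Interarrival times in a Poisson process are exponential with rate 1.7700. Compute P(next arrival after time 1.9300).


P(X > t) = exp(-lambda * t)
= exp(-1.7700 * 1.9300)
= exp(-3.4161) = 0.0328

0.0328


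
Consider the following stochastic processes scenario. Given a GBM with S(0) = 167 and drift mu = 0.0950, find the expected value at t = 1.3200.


E[S(t)] = S(0) * exp(mu * t)
= 167 * exp(0.0950 * 1.3200)
= 167 * 1.1336
= 189.3115

189.3115


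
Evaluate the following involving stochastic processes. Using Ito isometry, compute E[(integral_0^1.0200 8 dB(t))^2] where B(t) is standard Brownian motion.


By Ito isometry: E[(int f dB)^2] = int f^2 dt
= 8^2 * 1.0200
= 64 * 1.0200 = 65.2800

65.2800


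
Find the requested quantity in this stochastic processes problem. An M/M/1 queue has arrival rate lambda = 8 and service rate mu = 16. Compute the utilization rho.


rho = lambda/mu
= 8/16
= 0.5000

0.5000


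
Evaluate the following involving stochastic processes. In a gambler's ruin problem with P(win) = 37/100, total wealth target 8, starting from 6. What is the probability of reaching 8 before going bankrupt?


Gambler's ruin formula:
r = q/p = 0.6300/0.3700 = 1.7027
P(win) = (1 - r^i)/(1 - r^N)
= (1 - 1.7027^6)/(1 - 1.7027^8)
= 0.3355

0.3355


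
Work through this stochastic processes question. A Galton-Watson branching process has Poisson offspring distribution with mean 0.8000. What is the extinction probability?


Since mu = 0.8000 <= 1, extinction probability = 1.

1.0000


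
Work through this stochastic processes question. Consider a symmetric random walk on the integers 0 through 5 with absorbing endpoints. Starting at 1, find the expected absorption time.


For symmetric RW on 0,...,N with absorbing barriers, E(i) = i*(N-i)
E(1) = 1 * 4 = 4

4


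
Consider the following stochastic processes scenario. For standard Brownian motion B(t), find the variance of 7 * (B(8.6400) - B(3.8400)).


Var(alpha*(B(t)-B(s))) = alpha^2 * (t-s)
= 7^2 * (8.6400 - 3.8400)
= 49 * 4.8000
= 235.2000

235.2000


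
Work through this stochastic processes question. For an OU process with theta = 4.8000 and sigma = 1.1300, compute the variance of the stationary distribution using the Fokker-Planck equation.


Stationary variance = sigma^2 / (2*theta)
= 1.1300^2 / (2*4.8000)
= 1.2769 / 9.6000
= 0.1330

0.1330


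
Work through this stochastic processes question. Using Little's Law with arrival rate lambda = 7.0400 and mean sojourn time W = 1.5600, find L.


Little's Law: L = lambda * W
= 7.0400 * 1.5600
= 10.9824

10.9824


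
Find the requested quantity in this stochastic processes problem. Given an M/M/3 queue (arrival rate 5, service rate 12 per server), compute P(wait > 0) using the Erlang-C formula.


a = lambda/mu = 0.4167
rho = a/c = 0.1389
Erlang-C formula applied:
C(c,a) = 0.0092

0.0092
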